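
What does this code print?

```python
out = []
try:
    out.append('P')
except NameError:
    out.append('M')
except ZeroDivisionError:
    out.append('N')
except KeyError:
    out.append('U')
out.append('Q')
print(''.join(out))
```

Execution trace: 'P' (try body, no exception) → 'Q' (after the try/except). Output: PQ

Answer: PQ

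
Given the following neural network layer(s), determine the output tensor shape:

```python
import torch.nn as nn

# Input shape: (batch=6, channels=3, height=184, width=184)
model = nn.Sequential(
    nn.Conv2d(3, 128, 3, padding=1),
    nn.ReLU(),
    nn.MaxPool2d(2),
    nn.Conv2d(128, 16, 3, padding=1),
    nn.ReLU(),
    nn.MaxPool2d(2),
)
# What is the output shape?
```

Input: (6, 3, 184, 184) -> after first Conv2d: (6, 128, 184, 184) -> after first MaxPool2d: (6, 128, 92, 92) -> after second Conv2d: (6, 16, 92, 92) -> Output: (6, 16, 46, 46)

Answer: (6, 16, 46, 46)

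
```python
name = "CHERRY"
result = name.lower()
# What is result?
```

Trace:
`name = "CHERRY"` → name = 'CHERRY'
`result = name.lower()` → result = 'cherry'
So result = 'cherry'

Answer: 'cherry'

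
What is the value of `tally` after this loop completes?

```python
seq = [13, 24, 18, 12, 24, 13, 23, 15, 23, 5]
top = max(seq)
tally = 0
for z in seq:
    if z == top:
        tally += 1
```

Count of max value 24 in [13, 24, 18, 12, 24, 13, 23, 15, 23, 5]
`tally` takes the values: 0 → 1 → 2

Answer: 2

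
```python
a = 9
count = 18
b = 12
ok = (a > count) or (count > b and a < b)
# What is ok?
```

Trace:
`a = 9` → a = 9
`count = 18` → count = 18
`b = 12` → b = 12
`ok = (a > count) or (count > b and a < b)` → ok = True
So ok = True

Answer: True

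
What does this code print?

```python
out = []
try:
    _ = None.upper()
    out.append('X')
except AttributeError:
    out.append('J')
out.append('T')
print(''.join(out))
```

Execution trace: 'J' (except AttributeError) → 'T' (after the try/except). Output: JT

Answer: JT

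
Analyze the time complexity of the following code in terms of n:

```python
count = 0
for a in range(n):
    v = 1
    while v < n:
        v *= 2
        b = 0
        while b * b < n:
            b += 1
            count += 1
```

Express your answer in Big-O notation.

Each loop level contributes: n × log n × √n. Multiplying the contributions gives O(n√n log n).

Answer: O(n√n log n)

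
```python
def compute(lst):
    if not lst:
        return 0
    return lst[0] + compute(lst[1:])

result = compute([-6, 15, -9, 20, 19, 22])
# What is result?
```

(-6) + 15 + (-9) + 20 + 19 + 22 + 0 = 61

Answer: 61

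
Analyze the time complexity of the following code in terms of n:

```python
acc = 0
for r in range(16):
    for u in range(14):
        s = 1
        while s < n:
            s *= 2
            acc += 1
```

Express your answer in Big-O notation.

Each loop level contributes: 1 × 1 × log n. Multiplying the contributions gives O(log n).

Answer: O(log n)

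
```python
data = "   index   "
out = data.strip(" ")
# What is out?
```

Trace:
`data = "   index   "` → data = '   index   '
`out = data.strip(" ")` → out = 'index'
So out = 'index'

Answer: 'index'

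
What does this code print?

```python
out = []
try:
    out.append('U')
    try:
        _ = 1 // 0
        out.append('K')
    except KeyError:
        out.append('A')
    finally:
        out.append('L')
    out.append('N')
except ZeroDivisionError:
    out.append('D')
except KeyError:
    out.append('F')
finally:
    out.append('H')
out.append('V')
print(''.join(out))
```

Execution trace: 'U' (try body) → 'L' (inner finally) → 'D' (except ZeroDivisionError) → 'H' (finally) → 'V' (after the try/except). Output: ULDHV

Answer: ULDHV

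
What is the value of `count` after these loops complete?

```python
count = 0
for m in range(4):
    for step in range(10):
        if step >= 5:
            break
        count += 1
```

Inner breaks at 5, outer runs 4 times
`count` takes the values: 0 → 1 → 2 → 3 → 4 → 5 → 6 → 7 → 8 → 9 → 10 → 11 → 12 → 13 → 14 → 15 → 16 → 17 → 18 → 19 → 20

Answer: 20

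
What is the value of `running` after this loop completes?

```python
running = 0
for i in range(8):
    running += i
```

Sum of 0 to 7 = 28
`running` takes the values: 0 → 1 → 3 → 6 → 10 → 15 → 21 → 28

Answer: 28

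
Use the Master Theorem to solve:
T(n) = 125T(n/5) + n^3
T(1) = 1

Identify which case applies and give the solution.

a=125, b=5, f(n)=n^3. log_5(125) = 3. Since c=3 = 3, Case 2 applies: T(n) = Θ(n^log_b(a) · log n) = O(n^3 log n).

Answer: O(n^3 log n) - Case 2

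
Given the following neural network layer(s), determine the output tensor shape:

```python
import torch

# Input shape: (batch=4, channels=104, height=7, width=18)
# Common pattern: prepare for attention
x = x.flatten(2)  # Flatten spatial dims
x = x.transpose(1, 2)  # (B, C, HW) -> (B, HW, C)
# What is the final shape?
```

Input: (4, 104, 7, 18) -> after flatten(2): (4, 104, 126) -> Output: (4, 126, 104)

Answer: (4, 126, 104)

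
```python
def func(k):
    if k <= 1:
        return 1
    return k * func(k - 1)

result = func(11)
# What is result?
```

func(11) = 11 * 10 * 9 * 8 * 7 * 6 * 5 * 4 * 3 * 2 * 1 = 39916800

Answer: 39916800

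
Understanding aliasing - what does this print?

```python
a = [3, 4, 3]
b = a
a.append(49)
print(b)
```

Key concept: basic list aliasing.
Step by step:
`a = [3, 4, 3]` → a = [3, 4, 3]
`b = a` → b = [3, 4, 3] (same object as a)
`a.append(49)` → a = [3, 4, 3, 49] (same object as b); b = [3, 4, 3, 49] (same object as a)
`print(b)` → prints [3, 4, 3, 49]

Answer: [3, 4, 3, 49]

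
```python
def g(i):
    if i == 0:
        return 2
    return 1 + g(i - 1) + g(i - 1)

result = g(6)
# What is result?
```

g(i) = 1 + 2·g(i-1), g(0)=2. Closed form: (2+1)·2^6 - 1 = 191.

Answer: 191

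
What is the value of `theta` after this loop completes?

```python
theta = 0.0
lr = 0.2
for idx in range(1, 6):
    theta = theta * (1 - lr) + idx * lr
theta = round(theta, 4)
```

Moving average with lr=0.2
`theta` takes the values: 0.0 → 0.2 → 0.56 → 1.048 → 1.6384 → 2.31072 → 2.3107

Answer: 2.3107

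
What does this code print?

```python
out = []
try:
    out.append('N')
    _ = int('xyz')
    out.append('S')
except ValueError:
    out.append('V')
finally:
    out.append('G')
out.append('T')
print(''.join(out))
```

Execution trace: 'N' (try body) → 'V' (except ValueError) → 'G' (finally) → 'T' (after the try/except). Output: NVGT

Answer: NVGT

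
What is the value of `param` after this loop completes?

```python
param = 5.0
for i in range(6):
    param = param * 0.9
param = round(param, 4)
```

Exponential decay: 5.0 * 0.9^6
`param` takes the values: 5.0 → 4.5 → 4.05 → 3.645 → 3.2805 → 2.95245 → 2.657205 → 2.6572

Answer: 2.6572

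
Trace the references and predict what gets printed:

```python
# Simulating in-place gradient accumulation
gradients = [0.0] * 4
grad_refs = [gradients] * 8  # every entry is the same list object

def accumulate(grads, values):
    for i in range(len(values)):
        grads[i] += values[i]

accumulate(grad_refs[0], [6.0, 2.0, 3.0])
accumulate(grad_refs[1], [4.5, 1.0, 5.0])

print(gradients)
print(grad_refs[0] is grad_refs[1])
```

Key concept: gradient accumulation aliasing.
Step by step:
`gradients = [0.0] * 4` → gradients = [0.0, 0.0, 0.0, 0.0]
`grad_refs = [gradients] * 8` → grad_refs = [[0.0, 0.0, 0.0, 0.0], [0.0, 0.0, 0.0, 0.0], [0.0, 0.0, 0.0, 0.0], [0.0, 0.0, 0.0, 0.0], [0.0, 0.0, 0.0, 0.0], [0.0, 0.0, 0.0, 0.0], [0.0, 0.0, 0.0, 0.0], [0.0, 0.0, 0.0, 0.0]]
`accumulate(grad_refs[0], [6.0, 2.0, 3.0])` → gradients = [6.0, 2.0, 3.0, 0.0]; grad_refs = [[6.0, 2.0, 3.0, 0.0], [6.0, 2.0, 3.0, 0.0], [6.0, 2.0, 3.0, 0.0], [6.0, 2.0, 3.0, 0.0], [6.0, 2.0, 3.0, 0.0], [6.0, 2.0, 3.0, 0.0], [6.0, 2.0, 3.0, 0.0], [6.0, 2.0, 3.0, 0.0]]
`accumulate(grad_refs[1], [4.5, 1.0, 5.0])` → gradients = [10.5, 3.0, 8.0, 0.0]; grad_refs = [[10.5, 3.0, 8.0, 0.0], [10.5, 3.0, 8.0, 0.0], [10.5, 3.0, 8.0, 0.0], [10.5, 3.0, 8.0, 0.0], [10.5, 3.0, 8.0, 0.0], [10.5, 3.0, 8.0, 0.0], [10.5, 3.0, 8.0, 0.0], [10.5, 3.0, 8.0, 0.0]]
`print(gradients)` → prints [10.5, 3.0, 8.0, 0.0]
`print(grad_refs[0] is grad_refs[1])` → prints True

Answer:
[10.5, 3.0, 8.0, 0.0]
True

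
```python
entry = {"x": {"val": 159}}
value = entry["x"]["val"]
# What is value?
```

Trace:
`entry = {"x": {"val": 159}}` → entry = {'x': {'val': 159}}
`value = entry["x"]["val"]` → value = 159
So value = 159

Answer: 159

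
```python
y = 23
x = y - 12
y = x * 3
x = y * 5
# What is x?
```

Trace:
`y = 23` → y = 23
`x = y - 12` → x = 11
`y = x * 3` → y = 33
`x = y * 5` → x = 165
So x = 165

Answer: 165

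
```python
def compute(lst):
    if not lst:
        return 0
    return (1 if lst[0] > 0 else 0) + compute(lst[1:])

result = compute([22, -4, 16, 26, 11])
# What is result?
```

Count of positive elements in [22, -4, 16, 26, 11] = 4

Answer: 4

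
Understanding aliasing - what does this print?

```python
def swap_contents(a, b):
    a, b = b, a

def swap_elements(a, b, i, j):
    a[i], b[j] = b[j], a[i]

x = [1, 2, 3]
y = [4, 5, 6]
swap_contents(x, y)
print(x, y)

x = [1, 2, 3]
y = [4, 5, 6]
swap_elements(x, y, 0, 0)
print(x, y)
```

Key concept: parameter rebinding vs mutation.
Step by step:
`x = [1, 2, 3]` → x = [1, 2, 3]
`y = [4, 5, 6]` → y = [4, 5, 6]
`swap_contents(x, y)` → no visible change to tracked variables
`print(x, y)` → prints [1, 2, 3] [4, 5, 6]
`x = [1, 2, 3]` → x = [1, 2, 3]
`y = [4, 5, 6]` → y = [4, 5, 6]
`swap_elements(x, y, 0, 0)` → x = [4, 2, 3]; y = [1, 5, 6]
`print(x, y)` → prints [4, 2, 3] [1, 5, 6]

Answer:
[1, 2, 3] [4, 5, 6]
[4, 2, 3] [1, 5, 6]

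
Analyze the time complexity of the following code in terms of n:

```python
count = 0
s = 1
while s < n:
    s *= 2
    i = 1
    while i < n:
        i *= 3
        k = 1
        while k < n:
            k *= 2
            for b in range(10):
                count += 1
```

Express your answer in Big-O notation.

Each loop level contributes: log n × log n × log n × 1. Multiplying the contributions gives O(log^3 n).

Answer: O(log^3 n)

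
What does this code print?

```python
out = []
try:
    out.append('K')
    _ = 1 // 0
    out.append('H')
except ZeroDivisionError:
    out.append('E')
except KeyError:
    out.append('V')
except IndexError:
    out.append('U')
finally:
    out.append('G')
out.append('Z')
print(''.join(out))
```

Execution trace: 'K' (try body) → 'E' (except ZeroDivisionError) → 'G' (finally) → 'Z' (after the try/except). Output: KEGZ

Answer: KEGZ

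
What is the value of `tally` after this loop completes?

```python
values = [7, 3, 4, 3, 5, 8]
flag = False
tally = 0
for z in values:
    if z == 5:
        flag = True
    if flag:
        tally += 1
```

Count elements after first 5 in [7, 3, 4, 3, 5, 8]
`tally` takes the values: 0 → 1 → 2

Answer: 2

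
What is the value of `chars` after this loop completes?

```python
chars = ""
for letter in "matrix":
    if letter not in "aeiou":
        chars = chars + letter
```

Remove vowels from 'matrix'
`chars` takes the values: "" → "m" → "mt" → "mtr" → "mtrx"

Answer: "mtrx"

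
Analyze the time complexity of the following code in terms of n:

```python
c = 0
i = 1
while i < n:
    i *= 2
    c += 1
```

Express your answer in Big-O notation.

Each loop level contributes: log n. Multiplying the contributions gives O(log n).

Answer: O(log n)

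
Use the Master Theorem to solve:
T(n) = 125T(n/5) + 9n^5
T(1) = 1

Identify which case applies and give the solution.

a=125, b=5, f(n)=9n^5. log_5(125) = 3. Since c=5 > 3 and the regularity condition holds (125(n/5)^5 = (125/5^5)n^5 with 125/5^5 < 1), Case 3 applies: T(n) = Θ(f(n)) = O(n^5).

Answer: O(n^5) - Case 3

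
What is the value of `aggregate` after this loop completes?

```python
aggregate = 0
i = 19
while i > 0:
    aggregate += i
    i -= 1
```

Sum 19 down to 1
`aggregate` takes the values: 0 → 19 → 37 → 54 → 70 → 85 → 99 → 112 → 124 → 135 → 145 → 154 → 162 → 169 → 175 → 180 → 184 → 187 → 189 → 190

Answer: 190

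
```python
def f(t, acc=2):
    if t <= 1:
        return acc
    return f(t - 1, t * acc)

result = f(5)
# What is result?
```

Accumulator trace (n, acc): (5, 2) -> (4, 10) -> (3, 40) -> (2, 120) -> (1, 240) -> return 240

Answer: 240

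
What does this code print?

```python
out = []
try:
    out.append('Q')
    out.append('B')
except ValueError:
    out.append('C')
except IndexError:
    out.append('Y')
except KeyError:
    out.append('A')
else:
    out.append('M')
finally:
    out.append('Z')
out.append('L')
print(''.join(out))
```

Execution trace: 'Q' (try body) → 'B' (try body, no exception) → 'M' (else) → 'Z' (finally) → 'L' (after the try/except). Output: QBMZL

Answer: QBMZL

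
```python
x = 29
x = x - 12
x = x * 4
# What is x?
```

Trace:
`x = 29` → x = 29
`x = x - 12` → x = 17
`x = x * 4` → x = 68
So x = 68

Answer: 68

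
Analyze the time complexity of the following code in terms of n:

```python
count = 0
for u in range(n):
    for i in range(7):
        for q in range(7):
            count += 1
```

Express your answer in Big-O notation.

Each loop level contributes: n × 1 × 1. Multiplying the contributions gives O(n).

Answer: O(n)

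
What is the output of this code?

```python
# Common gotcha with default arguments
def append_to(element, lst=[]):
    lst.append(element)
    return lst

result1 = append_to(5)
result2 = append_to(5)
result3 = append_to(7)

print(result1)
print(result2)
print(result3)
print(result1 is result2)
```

Key concept: mutable default argument gotcha.
Step by step:
`result1 = append_to(5)` → result1 = [5]
`result2 = append_to(5)` → result1 = [5, 5] (same object as result2); result2 = [5, 5] (same object as result1)
`result3 = append_to(7)` → result1 = [5, 5, 7] (same object as result2, result3); result2 = [5, 5, 7] (same object as result1, result3); result3 = [5, 5, 7] (same object as result1, result2)
`print(result1)` → prints [5, 5, 7]
`print(result2)` → prints [5, 5, 7]
`print(result3)` → prints [5, 5, 7]
`print(result1 is result2)` → prints True

Answer:
[5, 5, 7]
[5, 5, 7]
[5, 5, 7]
True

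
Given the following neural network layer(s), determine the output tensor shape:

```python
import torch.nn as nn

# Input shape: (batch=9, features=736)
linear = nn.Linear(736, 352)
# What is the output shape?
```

Input: (9, 736) -> Output: (9, 352)

Answer: (9, 352)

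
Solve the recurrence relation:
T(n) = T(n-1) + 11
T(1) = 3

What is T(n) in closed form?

Unrolling: T(n) = T(1) + 11·(n-1) = 3 + 11(n-1) = 11n - 8.

Answer: T(n) = 11n - 8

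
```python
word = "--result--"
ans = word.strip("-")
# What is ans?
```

Trace:
`word = "--result--"` → word = '--result--'
`ans = word.strip("-")` → ans = 'result'
So ans = 'result'

Answer: 'result'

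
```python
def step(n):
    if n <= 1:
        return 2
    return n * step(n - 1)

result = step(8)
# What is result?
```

step(8) = 8 * 7 * 6 * 5 * 4 * 3 * 2 * 2 = 80640

Answer: 80640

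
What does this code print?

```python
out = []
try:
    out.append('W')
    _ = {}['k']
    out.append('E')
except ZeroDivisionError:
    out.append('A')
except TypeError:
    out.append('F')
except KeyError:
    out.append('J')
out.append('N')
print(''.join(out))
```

Execution trace: 'W' (try body) → 'J' (except KeyError) → 'N' (after the try/except). Output: WJN

Answer: WJN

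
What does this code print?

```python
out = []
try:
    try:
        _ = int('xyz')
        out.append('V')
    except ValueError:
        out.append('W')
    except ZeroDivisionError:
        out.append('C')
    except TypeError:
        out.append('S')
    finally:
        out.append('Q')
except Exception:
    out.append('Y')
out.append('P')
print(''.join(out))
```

Execution trace: 'W' (inner except ValueError) → 'Q' (inner finally) → 'P' (after the try/except). Output: WQP

Answer: WQP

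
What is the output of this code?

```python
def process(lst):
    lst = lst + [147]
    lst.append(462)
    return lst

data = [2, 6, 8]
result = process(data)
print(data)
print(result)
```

Key concept: rebinding parameter vs mutation.
Step by step:
`data = [2, 6, 8]` → data = [2, 6, 8]
`result = process(data)` → result = [2, 6, 8, 147, 462]
`print(data)` → prints [2, 6, 8]
`print(result)` → prints [2, 6, 8, 147, 462]

Answer:
[2, 6, 8]
[2, 6, 8, 147, 462]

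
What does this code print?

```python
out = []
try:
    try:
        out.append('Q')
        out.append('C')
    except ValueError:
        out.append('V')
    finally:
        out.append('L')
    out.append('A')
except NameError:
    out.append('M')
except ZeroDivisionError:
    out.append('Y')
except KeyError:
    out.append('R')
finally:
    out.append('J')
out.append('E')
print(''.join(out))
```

Execution trace: 'Q' (inner try body) → 'C' (inner try body, no exception) → 'L' (inner finally) → 'A' (try body, no exception) → 'J' (finally) → 'E' (after the try/except). Output: QCLAJE

Answer: QCLAJE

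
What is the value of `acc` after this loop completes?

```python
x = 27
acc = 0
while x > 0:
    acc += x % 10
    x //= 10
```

Sum digits of 27
`acc` takes the values: 0 → 7 → 9

Answer: 9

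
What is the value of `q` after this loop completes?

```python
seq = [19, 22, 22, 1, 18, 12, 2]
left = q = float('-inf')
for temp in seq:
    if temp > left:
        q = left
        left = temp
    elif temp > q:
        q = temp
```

Second largest (with repeats) in [19, 22, 22, 1, 18, 12, 2]
`q` takes the values: -inf → 19 → 22

Answer: 22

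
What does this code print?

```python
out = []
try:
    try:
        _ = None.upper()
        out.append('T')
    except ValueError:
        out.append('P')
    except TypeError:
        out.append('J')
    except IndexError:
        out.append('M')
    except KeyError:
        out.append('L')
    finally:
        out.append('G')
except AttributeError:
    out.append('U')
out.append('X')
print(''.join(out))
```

Execution trace: 'G' (finally) → 'U' (outer except AttributeError) → 'X' (after the try/except). Output: GUX

Answer: GUX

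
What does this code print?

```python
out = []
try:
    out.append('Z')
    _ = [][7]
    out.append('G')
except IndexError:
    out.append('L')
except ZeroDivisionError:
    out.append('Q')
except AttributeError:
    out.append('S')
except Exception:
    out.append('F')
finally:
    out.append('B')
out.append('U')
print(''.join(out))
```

Execution trace: 'Z' (try body) → 'L' (except IndexError) → 'B' (finally) → 'U' (after the try/except). Output: ZLBU

Answer: ZLBU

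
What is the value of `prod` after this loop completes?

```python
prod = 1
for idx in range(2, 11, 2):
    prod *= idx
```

Product of even numbers 2 to 10
`prod` takes the values: 1 → 2 → 8 → 48 → 384 → 3840

Answer: 3840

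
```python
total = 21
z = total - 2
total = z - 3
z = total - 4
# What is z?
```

Trace:
`total = 21` → total = 21
`z = total - 2` → z = 19
`total = z - 3` → total = 16
`z = total - 4` → z = 12
So z = 12

Answer: 12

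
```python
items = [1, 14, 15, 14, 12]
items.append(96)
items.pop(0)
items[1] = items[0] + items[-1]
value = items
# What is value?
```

Trace:
`items = [1, 14, 15, 14, 12]` → items = [1, 14, 15, 14, 12]
`items.append(96)` → items = [1, 14, 15, 14, 12, 96]
`items.pop(0)` → items = [14, 15, 14, 12, 96]
`items[1] = items[0] + items[-1]` → items = [14, 110, 14, 12, 96]
`value = items` → value = [14, 110, 14, 12, 96]
So value = [14, 110, 14, 12, 96]

Answer: [14, 110, 14, 12, 96]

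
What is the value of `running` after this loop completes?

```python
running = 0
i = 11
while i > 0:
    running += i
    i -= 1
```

Sum 11 down to 1
`running` takes the values: 0 → 11 → 21 → 30 → 38 → 45 → 51 → 56 → 60 → 63 → 65 → 66

Answer: 66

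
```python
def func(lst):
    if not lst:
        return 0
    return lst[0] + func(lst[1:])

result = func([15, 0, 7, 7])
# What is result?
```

15 + 0 + 7 + 7 + 0 = 29

Answer: 29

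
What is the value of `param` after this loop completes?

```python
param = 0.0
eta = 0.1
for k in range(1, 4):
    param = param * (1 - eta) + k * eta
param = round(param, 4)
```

Moving average with lr=0.1
`param` takes the values: 0.0 → 0.1 → 0.29 → 0.561

Answer: 0.561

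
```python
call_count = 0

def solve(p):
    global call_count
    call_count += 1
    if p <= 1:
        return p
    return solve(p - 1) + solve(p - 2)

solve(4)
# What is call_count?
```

Calls(p) = 1 + Calls(p-1) + Calls(p-2); Calls(0)=Calls(1)=1. For p=4 this gives 9.

Answer: 9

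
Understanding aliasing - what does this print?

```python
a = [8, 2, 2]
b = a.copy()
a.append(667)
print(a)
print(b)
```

Key concept: list.copy() creates independent copy.
Step by step:
`a = [8, 2, 2]` → a = [8, 2, 2]
`b = a.copy()` → b = [8, 2, 2]
`a.append(667)` → a = [8, 2, 2, 667]
`print(a)` → prints [8, 2, 2, 667]
`print(b)` → prints [8, 2, 2]

Answer:
[8, 2, 2, 667]
[8, 2, 2]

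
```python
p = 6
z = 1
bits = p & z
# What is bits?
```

Trace:
`p = 6` → p = 6
`z = 1` → z = 1
`bits = p & z` → bits = 0
So bits = 0

Answer: 0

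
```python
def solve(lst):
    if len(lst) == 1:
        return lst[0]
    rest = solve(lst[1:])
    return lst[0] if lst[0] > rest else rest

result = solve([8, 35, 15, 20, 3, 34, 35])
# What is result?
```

Recursive max over [8, 35, 15, 20, 3, 34, 35] = 35

Answer: 35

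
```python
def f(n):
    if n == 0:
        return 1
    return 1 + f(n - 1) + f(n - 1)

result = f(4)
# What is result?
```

f(n) = 1 + 2·f(n-1), f(0)=1. Closed form: (1+1)·2^4 - 1 = 31.

Answer: 31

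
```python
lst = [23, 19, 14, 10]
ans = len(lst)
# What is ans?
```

Trace:
`lst = [23, 19, 14, 10]` → lst = [23, 19, 14, 10]
`ans = len(lst)` → ans = 4
So ans = 4

Answer: 4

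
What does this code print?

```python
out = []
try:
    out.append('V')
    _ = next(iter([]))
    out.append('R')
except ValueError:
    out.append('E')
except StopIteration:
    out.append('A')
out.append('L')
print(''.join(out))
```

Execution trace: 'V' (try body) → 'A' (except StopIteration) → 'L' (after the try/except). Output: VAL

Answer: VAL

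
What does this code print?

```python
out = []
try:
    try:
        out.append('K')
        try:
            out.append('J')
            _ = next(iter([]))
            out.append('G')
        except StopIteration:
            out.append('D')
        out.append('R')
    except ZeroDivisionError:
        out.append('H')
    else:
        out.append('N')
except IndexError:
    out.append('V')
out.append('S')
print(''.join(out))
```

Execution trace: 'K' (try body) → 'J' (inner try body) → 'D' (inner except StopIteration) → 'R' (try body, no exception) → 'N' (else) → 'S' (after the try/except). Output: KJDRNS

Answer: KJDRNS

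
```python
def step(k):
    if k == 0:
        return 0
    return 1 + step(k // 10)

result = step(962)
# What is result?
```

Count of digits of 962: 3

Answer: 3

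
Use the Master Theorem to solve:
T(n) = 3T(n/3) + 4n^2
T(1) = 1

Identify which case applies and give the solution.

a=3, b=3, f(n)=4n^2. log_3(3) = 1. Since c=2 > 1 and the regularity condition holds (3(n/3)^2 = (3/3^2)n^2 with 3/3^2 < 1), Case 3 applies: T(n) = Θ(f(n)) = O(n^2).

Answer: O(n^2) - Case 3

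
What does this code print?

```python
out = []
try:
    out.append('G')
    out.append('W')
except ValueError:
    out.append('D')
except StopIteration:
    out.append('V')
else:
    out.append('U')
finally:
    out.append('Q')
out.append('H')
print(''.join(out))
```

Execution trace: 'G' (try body) → 'W' (try body, no exception) → 'U' (else) → 'Q' (finally) → 'H' (after the try/except). Output: GWUQH

Answer: GWUQH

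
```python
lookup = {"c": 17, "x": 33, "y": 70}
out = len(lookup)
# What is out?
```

Trace:
`lookup = {"c": 17, "x": 33, "y": 70}` → lookup = {'c': 17, 'x': 33, 'y': 70}
`out = len(lookup)` → out = 3
So out = 3

Answer: 3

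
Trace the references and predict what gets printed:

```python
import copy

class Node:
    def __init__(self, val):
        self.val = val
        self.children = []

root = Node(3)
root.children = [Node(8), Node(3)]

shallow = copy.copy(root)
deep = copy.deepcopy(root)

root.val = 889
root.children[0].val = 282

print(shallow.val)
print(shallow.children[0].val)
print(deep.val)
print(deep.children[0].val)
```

Key concept: deep copy with custom objects.
Step by step:
`root = Node(3)` → root = Node(val=3, children=[])
`root.children = [Node(8), Node(3)]` → root = Node(val=3, children=[Node(val=8, children=[]), Node(val=3, children=[])])
`shallow = copy.copy(root)` → shallow = Node(val=3, children=[Node(val=8, children=[]), Node(val=3, children=[])])
`deep = copy.deepcopy(root)` → deep = Node(val=3, children=[Node(val=8, children=[]), Node(val=3, children=[])])
`root.val = 889` → root = Node(val=889, children=[Node(val=8, children=[]), Node(val=3, children=[])])
`root.children[0].val = 282` → root = Node(val=889, children=[Node(val=282, children=[]), Node(val=3, children=[])]); shallow = Node(val=3, children=[Node(val=282, children=[]), Node(val=3, children=[])])
`print(shallow.val)` → prints 3
`print(shallow.children[0].val)` → prints 282
`print(deep.val)` → prints 3
`print(deep.children[0].val)` → prints 8

Answer:
3
282
3
8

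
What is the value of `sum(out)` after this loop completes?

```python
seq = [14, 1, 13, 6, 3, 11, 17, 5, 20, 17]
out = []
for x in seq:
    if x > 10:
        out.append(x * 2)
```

Sum of doubled values > 10
`out` takes the values: [] → [28] → [28, 26] → [28, 26, 22] → [28, 26, 22, 34] → [28, 26, 22, 34, 40] → [28, 26, 22, 34, 40, 34]
So `sum(out)` = 184

Answer: 184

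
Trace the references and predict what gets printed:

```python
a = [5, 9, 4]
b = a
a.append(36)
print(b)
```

Key concept: basic list aliasing.
Step by step:
`a = [5, 9, 4]` → a = [5, 9, 4]
`b = a` → b = [5, 9, 4] (same object as a)
`a.append(36)` → a = [5, 9, 4, 36] (same object as b); b = [5, 9, 4, 36] (same object as a)
`print(b)` → prints [5, 9, 4, 36]

Answer: [5, 9, 4, 36]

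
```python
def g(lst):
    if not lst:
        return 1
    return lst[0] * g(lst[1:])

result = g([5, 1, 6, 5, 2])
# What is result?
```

Product over [5, 1, 6, 5, 2] = 5 * 1 * 6 * 5 * 2 = 300

Answer: 300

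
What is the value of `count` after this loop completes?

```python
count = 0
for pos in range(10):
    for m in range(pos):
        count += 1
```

Triangle number: 0+1+2+...+9
`count` takes the values: 0 → 1 → 2 → 3 → 4 → 5 → 6 → 7 → 8 → 9 → 10 → 11 → 12 → 13 → 14 → 15 → 16 → 17 → 18 → 19 → 20 → 21 → 22 → 23 → 24 → 25 → 26 → 27 → 28 → 29 → … → 41 → 42 → 43 → 44 → 45

Answer: 45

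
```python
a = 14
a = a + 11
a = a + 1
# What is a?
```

Trace:
`a = 14` → a = 14
`a = a + 11` → a = 25
`a = a + 1` → a = 26
So a = 26

Answer: 26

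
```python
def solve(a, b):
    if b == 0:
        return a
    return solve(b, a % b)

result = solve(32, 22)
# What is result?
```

solve(32, 22) -> solve(22, 10) -> solve(10, 2) -> solve(2, 0) -> 2

Answer: 2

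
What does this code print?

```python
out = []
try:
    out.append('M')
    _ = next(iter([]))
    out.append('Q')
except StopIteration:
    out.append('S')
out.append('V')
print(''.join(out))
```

Execution trace: 'M' (try body) → 'S' (except StopIteration) → 'V' (after the try/except). Output: MSV

Answer: MSV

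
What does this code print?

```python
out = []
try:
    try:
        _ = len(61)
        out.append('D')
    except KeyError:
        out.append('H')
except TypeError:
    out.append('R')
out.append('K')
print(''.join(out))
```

Execution trace: 'R' (outer except TypeError) → 'K' (after the try/except). Output: RK

Answer: RK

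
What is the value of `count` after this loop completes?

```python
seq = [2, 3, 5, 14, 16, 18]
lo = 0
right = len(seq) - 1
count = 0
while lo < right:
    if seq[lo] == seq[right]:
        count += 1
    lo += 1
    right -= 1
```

Count matching pairs from ends
`count` takes the values: 0

Answer: 0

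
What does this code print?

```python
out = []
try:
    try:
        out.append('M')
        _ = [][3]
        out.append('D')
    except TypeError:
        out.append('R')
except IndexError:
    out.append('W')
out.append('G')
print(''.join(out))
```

Execution trace: 'M' (inner try body) → 'W' (outer except IndexError) → 'G' (after the try/except). Output: MWG

Answer: MWG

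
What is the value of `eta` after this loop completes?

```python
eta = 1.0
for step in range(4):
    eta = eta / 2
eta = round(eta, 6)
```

Halving LR 4 times: 1 / 2^4
`eta` takes the values: 1.0 → 0.5 → 0.25 → 0.125 → 0.0625

Answer: 0.0625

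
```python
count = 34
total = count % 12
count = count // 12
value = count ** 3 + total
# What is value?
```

Trace:
`count = 34` → count = 34
`total = count % 12` → total = 10
`count = count // 12` → count = 2
`value = count ** 3 + total` → value = 18
So value = 18

Answer: 18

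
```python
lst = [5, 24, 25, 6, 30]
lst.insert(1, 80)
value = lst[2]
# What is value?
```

Trace:
`lst = [5, 24, 25, 6, 30]` → lst = [5, 24, 25, 6, 30]
`lst.insert(1, 80)` → lst = [5, 80, 24, 25, 6, 30]
`value = lst[2]` → value = 24
So value = 24

Answer: 24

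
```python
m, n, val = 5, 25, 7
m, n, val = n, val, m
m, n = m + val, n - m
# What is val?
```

Trace:
`m, n, val = 5, 25, 7` → m = 5; n = 25; val = 7
`m, n, val = n, val, m` → m = 25; n = 7; val = 5
`m, n = m + val, n - m` → m = 30; n = -18
So val = 5

Answer: 5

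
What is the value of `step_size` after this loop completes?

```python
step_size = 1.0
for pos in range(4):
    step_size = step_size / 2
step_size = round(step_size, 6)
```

Halving LR 4 times: 1 / 2^4
`step_size` takes the values: 1.0 → 0.5 → 0.25 → 0.125 → 0.0625

Answer: 0.0625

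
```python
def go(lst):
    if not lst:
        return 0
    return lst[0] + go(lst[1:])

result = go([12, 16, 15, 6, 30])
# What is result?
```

12 + 16 + 15 + 6 + 30 + 0 = 79

Answer: 79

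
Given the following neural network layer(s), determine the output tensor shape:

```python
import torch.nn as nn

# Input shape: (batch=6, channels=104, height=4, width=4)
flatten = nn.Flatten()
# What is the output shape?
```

Input: (6, 104, 4, 4) -> Output: (6, 1664)

Answer: (6, 1664)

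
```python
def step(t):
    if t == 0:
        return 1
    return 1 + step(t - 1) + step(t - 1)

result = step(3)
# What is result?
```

step(t) = 1 + 2·step(t-1), step(0)=1. Closed form: (1+1)·2^3 - 1 = 15.

Answer: 15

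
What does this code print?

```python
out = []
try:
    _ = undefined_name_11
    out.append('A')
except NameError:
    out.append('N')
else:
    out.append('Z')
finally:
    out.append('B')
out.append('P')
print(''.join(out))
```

Execution trace: 'N' (except NameError) → 'B' (finally) → 'P' (after the try/except). Output: NBP

Answer: NBP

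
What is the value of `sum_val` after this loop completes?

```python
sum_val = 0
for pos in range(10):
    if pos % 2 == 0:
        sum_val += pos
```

Sum of even numbers 0 to 9
`sum_val` takes the values: 0 → 2 → 6 → 12 → 20

Answer: 20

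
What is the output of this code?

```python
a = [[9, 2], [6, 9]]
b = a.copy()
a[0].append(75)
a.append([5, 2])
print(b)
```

Key concept: shallow copy with nested lists.
Step by step:
`a = [[9, 2], [6, 9]]` → a = [[9, 2], [6, 9]]
`b = a.copy()` → b = [[9, 2], [6, 9]]
`a[0].append(75)` → a = [[9, 2, 75], [6, 9]]; b = [[9, 2, 75], [6, 9]]
`a.append([5, 2])` → a = [[9, 2, 75], [6, 9], [5, 2]]
`print(b)` → prints [[9, 2, 75], [6, 9]]

Answer: [[9, 2, 75], [6, 9]]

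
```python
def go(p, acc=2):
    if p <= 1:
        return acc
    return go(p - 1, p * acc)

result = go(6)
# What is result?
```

Accumulator trace (n, acc): (6, 2) -> (5, 12) -> (4, 60) -> (3, 240) -> (2, 720) -> (1, 1440) -> return 1440

Answer: 1440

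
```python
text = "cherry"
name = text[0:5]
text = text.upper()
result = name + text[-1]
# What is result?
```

Trace:
`text = "cherry"` → text = 'cherry'
`name = text[0:5]` → name = 'cherr'
`text = text.upper()` → text = 'CHERRY'
`result = name + text[-1]` → result = 'cherrY'
So result = 'cherrY'

Answer: 'cherrY'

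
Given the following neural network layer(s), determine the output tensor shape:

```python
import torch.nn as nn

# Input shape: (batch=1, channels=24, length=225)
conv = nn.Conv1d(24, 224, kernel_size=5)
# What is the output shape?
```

Input: (1, 24, 225) -> Output: (1, 224, 221)

Answer: (1, 224, 221)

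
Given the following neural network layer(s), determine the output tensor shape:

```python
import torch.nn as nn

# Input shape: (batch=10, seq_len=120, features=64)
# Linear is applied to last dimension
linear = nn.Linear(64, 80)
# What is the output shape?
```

Input: (10, 120, 64) -> Output: (10, 120, 80)

Answer: (10, 120, 80)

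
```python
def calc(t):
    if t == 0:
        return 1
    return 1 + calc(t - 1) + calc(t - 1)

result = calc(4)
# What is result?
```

calc(t) = 1 + 2·calc(t-1), calc(0)=1. Closed form: (1+1)·2^4 - 1 = 31.

Answer: 31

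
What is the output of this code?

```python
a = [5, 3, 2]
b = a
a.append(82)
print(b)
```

Key concept: basic list aliasing.
Step by step:
`a = [5, 3, 2]` → a = [5, 3, 2]
`b = a` → b = [5, 3, 2] (same object as a)
`a.append(82)` → a = [5, 3, 2, 82] (same object as b); b = [5, 3, 2, 82] (same object as a)
`print(b)` → prints [5, 3, 2, 82]

Answer: [5, 3, 2, 82]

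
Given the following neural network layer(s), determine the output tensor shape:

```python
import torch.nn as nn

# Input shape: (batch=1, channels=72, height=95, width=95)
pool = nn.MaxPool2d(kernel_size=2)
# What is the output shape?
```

Input: (1, 72, 95, 95) -> Output: (1, 72, 47, 47)

Answer: (1, 72, 47, 47)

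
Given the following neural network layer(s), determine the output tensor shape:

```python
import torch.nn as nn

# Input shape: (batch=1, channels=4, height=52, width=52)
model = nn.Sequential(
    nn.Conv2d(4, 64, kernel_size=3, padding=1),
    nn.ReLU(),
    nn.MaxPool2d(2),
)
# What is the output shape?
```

Input: (1, 4, 52, 52) -> after Conv2d: (1, 64, 52, 52) -> after ReLU: (1, 64, 52, 52) -> Output: (1, 64, 26, 26)

Answer: (1, 64, 26, 26)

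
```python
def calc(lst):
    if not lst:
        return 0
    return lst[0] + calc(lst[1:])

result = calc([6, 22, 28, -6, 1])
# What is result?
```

6 + 22 + 28 + (-6) + 1 + 0 = 51

Answer: 51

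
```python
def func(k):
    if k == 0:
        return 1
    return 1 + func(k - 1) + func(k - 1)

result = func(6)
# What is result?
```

func(k) = 1 + 2·func(k-1), func(0)=1. Closed form: (1+1)·2^6 - 1 = 127.

Answer: 127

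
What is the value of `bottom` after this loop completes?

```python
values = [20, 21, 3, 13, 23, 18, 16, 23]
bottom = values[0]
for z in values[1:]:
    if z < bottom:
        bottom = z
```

Minimum of [20, 21, 3, 13, 23, 18, 16, 23]
`bottom` takes the values: 20 → 3

Answer: 3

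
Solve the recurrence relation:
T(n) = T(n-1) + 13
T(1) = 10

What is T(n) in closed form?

Unrolling: T(n) = T(1) + 13·(n-1) = 10 + 13(n-1) = 13n - 3.

Answer: T(n) = 13n - 3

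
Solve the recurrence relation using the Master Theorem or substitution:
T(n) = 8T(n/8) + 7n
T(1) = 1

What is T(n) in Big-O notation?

By Master Theorem: a=8, b=8, f(n)=7n. Since log_8(8) = 1 and f(n) = Θ(n^1), Case 2 applies. T(n) = O(n log n).

Answer: O(n log n)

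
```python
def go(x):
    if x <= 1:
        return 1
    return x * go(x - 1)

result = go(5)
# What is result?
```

go(5) = 5 * 4 * 3 * 2 * 1 = 120

Answer: 120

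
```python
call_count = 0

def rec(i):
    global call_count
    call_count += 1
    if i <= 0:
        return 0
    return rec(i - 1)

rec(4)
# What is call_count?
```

Linear recursion stepping by 1: 5 calls from i=4 down to ≤0.

Answer: 5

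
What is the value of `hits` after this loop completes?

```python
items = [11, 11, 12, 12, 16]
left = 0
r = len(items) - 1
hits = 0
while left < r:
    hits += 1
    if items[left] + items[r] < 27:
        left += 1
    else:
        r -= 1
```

Steps to find pair summing to 27
`hits` takes the values: 0 → 1 → 2 → 3 → 4

Answer: 4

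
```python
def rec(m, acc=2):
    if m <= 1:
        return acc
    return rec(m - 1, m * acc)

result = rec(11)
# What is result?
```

Accumulator trace (n, acc): (11, 2) -> (10, 22) -> (9, 220) -> (8, 1980) -> (7, 15840) -> (6, 110880) -> (5, 665280) -> (4, 3326400) -> (3, 13305600) -> (2, 39916800) -> (1, 79833600) -> return 79833600

Answer: 79833600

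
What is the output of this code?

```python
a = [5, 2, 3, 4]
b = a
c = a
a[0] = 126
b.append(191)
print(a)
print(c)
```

Key concept: multiple aliases.
Step by step:
`a = [5, 2, 3, 4]` → a = [5, 2, 3, 4]
`b = a` → b = [5, 2, 3, 4] (same object as a)
`c = a` → c = [5, 2, 3, 4] (same object as a, b)
`a[0] = 126` → a = [126, 2, 3, 4] (same object as b, c); b = [126, 2, 3, 4] (same object as a, c); c = [126, 2, 3, 4] (same object as a, b)
`b.append(191)` → a = [126, 2, 3, 4, 191] (same object as b, c); b = [126, 2, 3, 4, 191] (same object as a, c); c = [126, 2, 3, 4, 191] (same object as a, b)
`print(a)` → prints [126, 2, 3, 4, 191]
`print(c)` → prints [126, 2, 3, 4, 191]

Answer:
[126, 2, 3, 4, 191]
[126, 2, 3, 4, 191]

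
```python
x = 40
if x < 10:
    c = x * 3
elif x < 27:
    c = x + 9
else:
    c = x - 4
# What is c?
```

Trace:
`x = 40` → x = 40
`if x < 10: ...` → x < 10 is False, x < 27 is False, take else branch → c = 36
So c = 36

Answer: 36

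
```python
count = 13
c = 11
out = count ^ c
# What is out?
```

Trace:
`count = 13` → count = 13
`c = 11` → c = 11
`out = count ^ c` → out = 6
So out = 6

Answer: 6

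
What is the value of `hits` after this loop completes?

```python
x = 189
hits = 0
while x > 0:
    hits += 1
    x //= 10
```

Count digits by repeated division by 10
`hits` takes the values: 0 → 1 → 2 → 3

Answer: 3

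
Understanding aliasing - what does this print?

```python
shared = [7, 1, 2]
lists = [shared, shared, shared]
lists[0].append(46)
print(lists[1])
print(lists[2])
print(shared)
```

Key concept: list of same reference.
Step by step:
`shared = [7, 1, 2]` → shared = [7, 1, 2]
`lists = [shared, shared, shared]` → lists = [[7, 1, 2], [7, 1, 2], [7, 1, 2]]
`lists[0].append(46)` → shared = [7, 1, 2, 46]; lists = [[7, 1, 2, 46], [7, 1, 2, 46], [7, 1, 2, 46]]
`print(lists[1])` → prints [7, 1, 2, 46]
`print(lists[2])` → prints [7, 1, 2, 46]
`print(shared)` → prints [7, 1, 2, 46]

Answer:
[7, 1, 2, 46]
[7, 1, 2, 46]
[7, 1, 2, 46]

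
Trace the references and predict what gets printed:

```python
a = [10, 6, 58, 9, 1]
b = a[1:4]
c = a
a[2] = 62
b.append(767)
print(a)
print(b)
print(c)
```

Key concept: slice vs alias.
Step by step:
`a = [10, 6, 58, 9, 1]` → a = [10, 6, 58, 9, 1]
`b = a[1:4]` → b = [6, 58, 9]
`c = a` → c = [10, 6, 58, 9, 1] (same object as a)
`a[2] = 62` → a = [10, 6, 62, 9, 1] (same object as c); c = [10, 6, 62, 9, 1] (same object as a)
`b.append(767)` → b = [6, 58, 9, 767]
`print(a)` → prints [10, 6, 62, 9, 1]
`print(b)` → prints [6, 58, 9, 767]
`print(c)` → prints [10, 6, 62, 9, 1]

Answer:
[10, 6, 62, 9, 1]
[6, 58, 9, 767]
[10, 6, 62, 9, 1]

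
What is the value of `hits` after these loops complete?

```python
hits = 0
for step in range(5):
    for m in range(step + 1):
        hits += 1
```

Triangle: 1 + 2 + ... + 5
`hits` takes the values: 0 → 1 → 2 → 3 → 4 → 5 → 6 → 7 → 8 → 9 → 10 → 11 → 12 → 13 → 14 → 15

Answer: 15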